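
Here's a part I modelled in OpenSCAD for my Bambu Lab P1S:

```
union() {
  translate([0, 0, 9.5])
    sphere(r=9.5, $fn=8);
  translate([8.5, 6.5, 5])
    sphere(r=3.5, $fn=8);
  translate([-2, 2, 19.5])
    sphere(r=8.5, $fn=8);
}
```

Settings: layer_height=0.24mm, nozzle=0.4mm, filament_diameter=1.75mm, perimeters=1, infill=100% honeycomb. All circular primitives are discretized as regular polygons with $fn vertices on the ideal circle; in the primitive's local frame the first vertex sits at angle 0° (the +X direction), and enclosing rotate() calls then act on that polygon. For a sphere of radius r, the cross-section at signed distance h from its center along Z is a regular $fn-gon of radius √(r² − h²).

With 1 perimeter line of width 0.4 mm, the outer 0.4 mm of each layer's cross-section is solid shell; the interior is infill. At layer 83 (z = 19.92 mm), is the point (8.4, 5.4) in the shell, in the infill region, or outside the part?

At z = 19.92 mm: the sphere does not reach this height (|z−center|=10.420 > r=9.5); the sphere at (8.5, 6.5) is absent (|z−center|=14.920 > r=3.5); the r=8.5 sphere at (-2, 2) contributes a regular 8-gon of circumradius √(8.5²−0.42²) = 8.490; Merging all regions: only the r=8.5 sphere at (-2, 2) is present, so the union is just that shape — 1 connected region. Overall, the cross-section is a single solid region. The nearest boundary edge runs (6.49, 2.00)→(4.00, 8.00); distance from the point to it = 3.07 mm. The point is not inside any of the regions above, so it lies outside the cross-section (3.07 mm from the nearest boundary).

outside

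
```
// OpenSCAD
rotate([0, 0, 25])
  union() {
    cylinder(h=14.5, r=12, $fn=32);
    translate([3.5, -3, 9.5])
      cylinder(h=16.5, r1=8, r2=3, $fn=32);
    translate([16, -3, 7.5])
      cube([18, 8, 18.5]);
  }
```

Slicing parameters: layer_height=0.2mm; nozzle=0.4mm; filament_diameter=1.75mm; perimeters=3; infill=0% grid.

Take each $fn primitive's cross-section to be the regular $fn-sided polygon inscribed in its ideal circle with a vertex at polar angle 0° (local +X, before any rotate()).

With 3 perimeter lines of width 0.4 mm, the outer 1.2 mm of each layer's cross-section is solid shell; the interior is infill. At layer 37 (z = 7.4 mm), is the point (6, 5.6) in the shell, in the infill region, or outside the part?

infill

At z = 7.4 mm: the r=12 cylinder gives a regular 32-gon of circumradius 12 (constant along its height); the cone at (3.5, -3) does not reach this height (z outside [9.5, 26]); the cube at (16, -3) does not reach this height (z outside [7.5, 26]); Merging all regions: only the r=12 cylinder is present, so the union is just that shape — 1 connected region; (whole slice rotated 25° about Z — lengths, areas and connectivity unchanged). Overall, the cross-section is a single solid region. Undo the 25° rotation: the query point maps to (7.805, 2.540) in the un-rotated model frame. The nearest boundary edge runs (11.77, 2.34)→(11.09, 4.59); distance from the point to it = 3.74 mm. The point is inside the cross-section and 3.74 mm from the nearest boundary — more than the 1.2 mm shell width (3 × 0.4), so it's in the infill interior.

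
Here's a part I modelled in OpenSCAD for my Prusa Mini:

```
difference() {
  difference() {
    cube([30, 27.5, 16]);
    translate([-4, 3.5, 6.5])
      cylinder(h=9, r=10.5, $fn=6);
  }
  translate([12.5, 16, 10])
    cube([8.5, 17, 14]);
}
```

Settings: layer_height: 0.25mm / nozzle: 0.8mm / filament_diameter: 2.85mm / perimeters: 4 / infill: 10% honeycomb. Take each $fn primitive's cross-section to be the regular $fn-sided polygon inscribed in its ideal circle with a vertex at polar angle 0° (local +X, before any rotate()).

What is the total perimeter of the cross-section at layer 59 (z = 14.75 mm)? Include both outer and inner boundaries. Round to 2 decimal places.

136.72 mm

At z = 14.75 mm: the cube is present — its section is the full 30×27.5 rectangle (perimeter 115.00 mm); the r=10.5 cylinder at (-4, 3.5) gives a regular 6-gon of circumradius 10.5 (constant along its height) (perimeter = 2·6·10.500·sin(180°/6) = 63.00 mm); Taking the first minus the rest: starting from the 30×27.5 cube, the r=10.5 cylinder at (-4, 3.5) partially overlaps it — only the 54.45 mm² overlap (of its 286.44 mm²) is removed, clipping the outline — boundary = 113.72 mm; the cube at (12.5, 16) is present — its section is the full 8.5×17 rectangle (perimeter 51.00 mm); Subtracting the remaining from the first: starting from that combined region, the 8.5×17 cube at (12.5, 16) partially overlaps it — only the 97.75 mm² overlap (of its 144.50 mm²) is removed, clipping the outline — boundary = 136.72 mm. Overall, the cross-section is a single solid region. Total boundary length (outer) = 136.72 mm.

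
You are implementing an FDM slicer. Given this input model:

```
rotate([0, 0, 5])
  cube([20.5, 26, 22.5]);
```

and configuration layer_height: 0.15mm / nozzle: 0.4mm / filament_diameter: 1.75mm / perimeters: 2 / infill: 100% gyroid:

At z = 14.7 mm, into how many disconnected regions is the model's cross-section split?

At z = 14.7 mm: the cube is present — its section is the full 20.5×26 rectangle; (rotated 5° about Z; rotation is an isometry so areas/perimeters/island counts are preserved). The result has 1 disconnected region.

1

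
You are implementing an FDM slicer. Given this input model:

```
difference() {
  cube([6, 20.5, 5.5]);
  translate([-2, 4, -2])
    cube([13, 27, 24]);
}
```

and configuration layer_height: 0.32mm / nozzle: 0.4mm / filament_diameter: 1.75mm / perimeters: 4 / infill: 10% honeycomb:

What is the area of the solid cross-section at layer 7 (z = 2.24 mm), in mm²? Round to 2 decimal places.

At z = 2.24 mm: the cube (footprint 6×20.5) is included at this height (area 123.00 mm²); the 13×27 cube at (-2, 4) contributes its full rectangle (area 351.00 mm²); After the difference (first − rest): starting from the 6×20.5 cube (123.00 mm²), the 13×27 cube at (-2, 4) partially overlaps it — only the 99.00 mm² overlap (of its 351.00 mm²) is removed, clipping the outline — area = 24.00 mm². Overall, the cross-section is a single solid region. Net area = 24.00 mm².

24.00 mm²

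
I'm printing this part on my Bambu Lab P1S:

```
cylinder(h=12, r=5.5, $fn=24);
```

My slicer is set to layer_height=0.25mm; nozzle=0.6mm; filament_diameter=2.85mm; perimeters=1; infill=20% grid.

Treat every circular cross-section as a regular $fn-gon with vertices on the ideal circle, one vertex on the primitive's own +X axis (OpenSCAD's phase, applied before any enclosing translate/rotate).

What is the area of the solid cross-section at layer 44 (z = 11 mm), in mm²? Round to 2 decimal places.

At z = 11 mm: the r=5.5 cylinder contributes a regular 24-gon of circumradius 5.5 (area = (24/2)·5.500²·sin(360°/24) = 93.95 mm²). Overall, the cross-section is a single solid region. Net area = 93.95 mm².

93.95 mm²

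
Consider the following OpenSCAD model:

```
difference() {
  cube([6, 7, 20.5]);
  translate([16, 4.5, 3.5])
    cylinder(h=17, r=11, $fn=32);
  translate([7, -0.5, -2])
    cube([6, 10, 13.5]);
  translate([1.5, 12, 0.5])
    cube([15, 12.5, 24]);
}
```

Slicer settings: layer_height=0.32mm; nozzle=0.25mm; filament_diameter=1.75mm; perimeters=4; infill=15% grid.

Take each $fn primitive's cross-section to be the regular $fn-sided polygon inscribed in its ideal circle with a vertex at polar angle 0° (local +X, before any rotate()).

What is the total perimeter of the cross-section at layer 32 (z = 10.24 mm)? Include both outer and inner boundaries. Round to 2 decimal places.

25.48 mm

At z = 10.24 mm: the 6×7 cube contributes its full rectangle (perimeter 26.00 mm); the cylinder at (16, 4.5): section is a regular 32-gon, circumradius r=11 (perimeter = 2·32·11.000·sin(180°/32) = 69.00 mm); the cube at (7, -0.5) is present — its section is the full 6×10 rectangle (perimeter 32.00 mm); the cube at (1.5, 12) (footprint 15×12.5) is included at this height (perimeter 55.00 mm); Taking the first minus the rest: starting from the 6×7 cube, the r=11 cylinder at (16, 4.5) partially overlaps it — only the 5.10 mm² overlap (of its 377.69 mm²) is removed, clipping the outline; the 6×10 cube at (7, -0.5) misses the remaining region (no effect); the 15×12.5 cube at (1.5, 12) misses the remaining region (no effect) — boundary = 25.48 mm. Overall, the cross-section is a single solid region. Total boundary length (outer) = 25.48 mm.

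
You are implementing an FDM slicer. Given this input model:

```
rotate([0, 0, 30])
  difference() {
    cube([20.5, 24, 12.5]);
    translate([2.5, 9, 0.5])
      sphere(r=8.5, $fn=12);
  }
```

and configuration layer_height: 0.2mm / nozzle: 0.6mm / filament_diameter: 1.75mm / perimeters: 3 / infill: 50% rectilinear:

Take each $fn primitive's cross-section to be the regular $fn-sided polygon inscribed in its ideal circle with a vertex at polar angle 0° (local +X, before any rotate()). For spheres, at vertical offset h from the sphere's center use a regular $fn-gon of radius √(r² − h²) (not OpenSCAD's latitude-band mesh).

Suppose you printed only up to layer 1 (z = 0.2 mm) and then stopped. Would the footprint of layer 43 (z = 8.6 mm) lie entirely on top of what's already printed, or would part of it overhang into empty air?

Compare the two slices. At z = 0.2: the cube (footprint 20.5×24) is included at this height (area 492.00 mm²); the r=8.5 sphere at (2.5, 9) slices to a regular 12-gon of circumradius 8.495 (√(r²−h²) with h=0.3 from center) (area = (12/2)·8.495²·sin(360°/12) = 216.48 mm²); Subtracting the remaining from the first: starting from the 20.5×24 cube (492.00 mm²), the r=8.5 sphere at (2.5, 9) partially overlaps it — only the 149.04 mm² overlap (of its 216.48 mm²) is removed, clipping the outline — area = 342.96 mm²; (rotated 30° about Z; rotation is an isometry so areas/perimeters/island counts are preserved). At z = 8.6: the 20.5×24 cube contributes its full rectangle (area 492.00 mm²); the r=8.5 sphere at (2.5, 9) slices to a regular 12-gon of circumradius 2.577 (√(r²−h²) with h=8.1 from center) (area = (12/2)·2.577²·sin(360°/12) = 19.92 mm²); Subtracting the remaining from the first: starting from the 20.5×24 cube (492.00 mm²), the r=8.5 sphere at (2.5, 9) partially overlaps it — only the 19.90 mm² overlap (of its 19.92 mm²) is removed, clipping the outline — area = 472.10 mm²; (rotated 30° about Z; rotation is an isometry so areas/perimeters/island counts are preserved). Checking containment: at z = 8.6 the cross-section extends beyond the z = 0.2 cross-section by about 129.14 mm².

part overhangs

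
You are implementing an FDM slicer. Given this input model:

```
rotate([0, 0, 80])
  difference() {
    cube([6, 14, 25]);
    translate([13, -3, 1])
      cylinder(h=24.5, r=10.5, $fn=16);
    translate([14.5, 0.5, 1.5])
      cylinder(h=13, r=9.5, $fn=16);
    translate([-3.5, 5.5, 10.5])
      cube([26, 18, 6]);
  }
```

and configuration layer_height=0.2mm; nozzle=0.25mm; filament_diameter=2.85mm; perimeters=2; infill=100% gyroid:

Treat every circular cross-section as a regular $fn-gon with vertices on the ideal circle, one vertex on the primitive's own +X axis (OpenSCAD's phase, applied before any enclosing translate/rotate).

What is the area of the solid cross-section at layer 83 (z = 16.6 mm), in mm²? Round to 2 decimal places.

At z = 16.6 mm: the cube (footprint 6×14) is included at this height (area 84.00 mm²); the cylinder at (13, -3): section is a regular 16-gon, circumradius r=10.5 (area = (16/2)·10.500²·sin(360°/16) = 337.53 mm²); the cylinder at (14.5, 0.5) does not reach this height (z outside [1.5, 14.5]); the cube at (-3.5, 5.5) does not reach this height (z outside [10.5, 16.5]); After the difference (first − rest): starting from the 6×14 cube (84.00 mm²), the r=10.5 cylinder at (13, -3) partially overlaps it — only the 8.24 mm² overlap (of its 337.53 mm²) is removed, clipping the outline — area = 75.76 mm²; (rotated 80° about Z; rotation is an isometry so areas/perimeters/island counts are preserved). Overall, the cross-section is a single solid region. Net area = 75.76 mm².

75.76 mm²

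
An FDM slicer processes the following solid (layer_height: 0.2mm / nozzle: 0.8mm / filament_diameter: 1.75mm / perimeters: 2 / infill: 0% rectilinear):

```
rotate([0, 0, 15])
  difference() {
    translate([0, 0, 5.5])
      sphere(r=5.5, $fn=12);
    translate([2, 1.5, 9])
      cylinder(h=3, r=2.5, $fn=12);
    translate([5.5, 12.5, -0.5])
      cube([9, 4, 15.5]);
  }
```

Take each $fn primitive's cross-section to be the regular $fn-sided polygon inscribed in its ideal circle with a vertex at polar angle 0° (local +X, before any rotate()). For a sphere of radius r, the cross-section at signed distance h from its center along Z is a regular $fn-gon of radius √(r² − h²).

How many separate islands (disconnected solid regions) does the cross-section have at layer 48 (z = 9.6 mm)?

1

At z = 9.6 mm: the sphere: section is a regular 12-gon, circumradius = √(r²−h²) = √(5.5²−4.1²) = 3.666; the r=2.5 cylinder at (2, 1.5) contributes a regular 12-gon of circumradius 2.5; the cube at (5.5, 12.5) (footprint 9×4) is included at this height; Taking the first minus the rest: starting from the r=5.5 sphere, the r=2.5 cylinder at (2, 1.5) partially overlaps it — only the 13.19 mm² overlap (of its 18.75 mm²) is removed, clipping the outline; the 9×4 cube at (5.5, 12.5) misses the remaining region (no effect) — 1 connected region; (whole slice rotated 15° about Z — lengths, areas and connectivity unchanged). Overall, the cross-section is a single solid region. Island count = 1.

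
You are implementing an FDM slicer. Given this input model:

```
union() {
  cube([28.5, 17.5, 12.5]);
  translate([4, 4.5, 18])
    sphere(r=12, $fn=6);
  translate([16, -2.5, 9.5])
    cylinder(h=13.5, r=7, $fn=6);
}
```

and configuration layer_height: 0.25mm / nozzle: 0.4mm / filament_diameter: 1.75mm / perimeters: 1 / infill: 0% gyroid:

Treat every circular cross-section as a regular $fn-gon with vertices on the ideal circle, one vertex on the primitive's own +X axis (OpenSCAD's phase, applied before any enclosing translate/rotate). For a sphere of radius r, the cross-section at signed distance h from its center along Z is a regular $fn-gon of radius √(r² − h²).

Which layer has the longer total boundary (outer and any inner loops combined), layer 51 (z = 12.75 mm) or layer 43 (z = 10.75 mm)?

layer 43 (z = 10.75 mm)

Layer 51 (z = 12.75): the cube is absent (z outside [0, 12.5]); the sphere at (4, 4.5): section is a regular 6-gon, circumradius = √(r²−h²) = √(12²−5.25²) = 10.791 (perimeter = 2·6·10.791·sin(180°/6) = 64.74 mm); the r=7 cylinder at (16, -2.5) gives a regular 6-gon of circumradius 7 (constant along its height) (perimeter = 2·6·7.000·sin(180°/6) = 42.00 mm); Taking the union: the regions partially overlap (shared area 11.93 mm²), so the edge portions inside another operand are dropped and the merged outline is re-measured after clipping — boundary = 87.50 mm. So its perimeter = 87.50 mm. Layer 43 (z = 10.75): the 28.5×17.5 cube contributes its full rectangle (perimeter 92.00 mm); the r=12 sphere at (4, 4.5) slices to a regular 6-gon of circumradius 9.562 (√(r²−h²) with h=7.25 from center) (perimeter = 2·6·9.562·sin(180°/6) = 57.37 mm); the r=7 cylinder at (16, -2.5) contributes a regular 6-gon of circumradius 7 (perimeter = 2·6·7.000·sin(180°/6) = 42.00 mm); Merging all regions: the regions partially overlap (shared area 181.38 mm²), so the edge portions inside another operand are dropped and the merged outline is re-measured after clipping — boundary = 111.45 mm. So its perimeter = 111.45 mm. Layer 43 is larger (111.45 vs 87.50 mm).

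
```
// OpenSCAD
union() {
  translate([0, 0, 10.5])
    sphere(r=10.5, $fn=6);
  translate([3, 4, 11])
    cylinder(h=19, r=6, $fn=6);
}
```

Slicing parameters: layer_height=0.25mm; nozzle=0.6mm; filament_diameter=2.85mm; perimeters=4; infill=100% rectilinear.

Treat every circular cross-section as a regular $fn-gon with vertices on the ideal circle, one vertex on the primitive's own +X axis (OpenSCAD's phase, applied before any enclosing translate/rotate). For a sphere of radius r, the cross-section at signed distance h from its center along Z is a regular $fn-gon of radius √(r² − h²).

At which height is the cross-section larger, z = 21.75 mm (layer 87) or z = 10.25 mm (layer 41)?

layer 41 (z = 10.25 mm)

Layer 87 (z = 21.75): the sphere is absent (|z−center|=11.250 > r=10.5); the cylinder at (3, 4): section is a regular 6-gon, circumradius r=6 (area = (6/2)·6.000²·sin(360°/6) = 93.53 mm²); Merging all regions: only the r=6 cylinder at (3, 4) is present, so the union is just that shape — area = 93.53 mm². So its area = 93.53 mm². Layer 41 (z = 10.25): the r=10.5 sphere contributes a regular 6-gon of circumradius √(10.5²−0.25²) = 10.497 (area = (6/2)·10.497²·sin(360°/6) = 286.28 mm²); the cylinder at (3, 4) is not intersected at this z (z outside [11, 30]); Merging all regions: only the r=10.5 sphere is present, so the union is just that shape — area = 286.28 mm². So its area = 286.28 mm². Layer 41 is larger (286.28 vs 93.53 mm²).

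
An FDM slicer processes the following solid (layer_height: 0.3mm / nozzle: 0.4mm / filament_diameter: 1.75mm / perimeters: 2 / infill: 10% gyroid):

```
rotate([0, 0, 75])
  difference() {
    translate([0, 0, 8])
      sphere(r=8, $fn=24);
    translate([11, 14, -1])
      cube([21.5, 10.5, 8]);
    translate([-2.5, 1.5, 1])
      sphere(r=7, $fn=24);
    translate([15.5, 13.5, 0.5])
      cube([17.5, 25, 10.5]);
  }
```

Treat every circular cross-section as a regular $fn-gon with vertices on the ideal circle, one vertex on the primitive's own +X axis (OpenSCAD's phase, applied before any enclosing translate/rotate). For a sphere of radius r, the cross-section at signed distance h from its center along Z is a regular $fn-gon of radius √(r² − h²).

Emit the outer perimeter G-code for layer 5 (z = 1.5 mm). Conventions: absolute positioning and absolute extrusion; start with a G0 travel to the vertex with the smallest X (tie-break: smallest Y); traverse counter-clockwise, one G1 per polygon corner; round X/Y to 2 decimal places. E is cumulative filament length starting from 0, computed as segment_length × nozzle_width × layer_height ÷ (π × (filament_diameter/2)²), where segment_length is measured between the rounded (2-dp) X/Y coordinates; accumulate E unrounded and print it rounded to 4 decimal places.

G0 X-0.12 Y4.65 Z1.50
G1 X1.40 Y4.02 E0.0821
G1 X2.84 Y2.91 E0.1728
G1 X3.95 Y1.46 E0.2639
G1 X4.64 Y-0.19 E0.3531
G1 X4.66 Y0.00 E0.3627
G1 X4.50 Y1.21 E0.4236
G1 X4.04 Y2.33 E0.4840
G1 X3.30 Y3.30 E0.5448
G1 X2.33 Y4.04 E0.6057
G1 X1.21 Y4.50 E0.6661
G1 X0.00 Y4.66 E0.7270
G1 X-0.12 Y4.65 E0.7330

At z = 1.5 mm: the r=8 sphere contributes a regular 24-gon of circumradius √(8²−6.5²) = 4.664; the cube at (11, 14) (footprint 21.5×10.5) is included at this height; the r=7 sphere at (-2.5, 1.5) slices to a regular 24-gon of circumradius 6.982 (√(r²−h²) with h=0.5 from center); the cube at (15.5, 13.5) (footprint 17.5×25) is included at this height; Subtracting the remaining from the first: starting from the r=8 sphere, the 21.5×10.5 cube at (11, 14) misses the remaining region (no effect); the r=7 sphere at (-2.5, 1.5) partially overlaps it — only the 64.54 mm² overlap (of its 151.41 mm²) is removed, clipping the outline; the 17.5×25 cube at (15.5, 13.5) misses the remaining region (no effect) — 1 connected region; (rotated 75° about Z; rotation is an isometry so areas/perimeters/island counts are preserved). The outline is a single polygon with 12 vertices. Extrusion per mm of travel: 0.4 × 0.3 / (π × 0.875²) = 0.049890. Accumulating E over each segment gives final E = 0.7330.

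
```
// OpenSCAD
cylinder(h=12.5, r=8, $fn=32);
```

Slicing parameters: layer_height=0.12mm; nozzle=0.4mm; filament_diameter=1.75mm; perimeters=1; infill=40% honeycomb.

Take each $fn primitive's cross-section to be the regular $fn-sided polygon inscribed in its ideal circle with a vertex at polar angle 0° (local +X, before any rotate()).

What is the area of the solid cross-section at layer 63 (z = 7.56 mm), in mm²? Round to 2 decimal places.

199.77 mm²

At z = 7.56 mm: the cylinder: section is a regular 32-gon, circumradius r=8 (area = (32/2)·8.000²·sin(360°/32) = 199.77 mm²). Overall, the cross-section is a single solid region. Net area = 199.77 mm².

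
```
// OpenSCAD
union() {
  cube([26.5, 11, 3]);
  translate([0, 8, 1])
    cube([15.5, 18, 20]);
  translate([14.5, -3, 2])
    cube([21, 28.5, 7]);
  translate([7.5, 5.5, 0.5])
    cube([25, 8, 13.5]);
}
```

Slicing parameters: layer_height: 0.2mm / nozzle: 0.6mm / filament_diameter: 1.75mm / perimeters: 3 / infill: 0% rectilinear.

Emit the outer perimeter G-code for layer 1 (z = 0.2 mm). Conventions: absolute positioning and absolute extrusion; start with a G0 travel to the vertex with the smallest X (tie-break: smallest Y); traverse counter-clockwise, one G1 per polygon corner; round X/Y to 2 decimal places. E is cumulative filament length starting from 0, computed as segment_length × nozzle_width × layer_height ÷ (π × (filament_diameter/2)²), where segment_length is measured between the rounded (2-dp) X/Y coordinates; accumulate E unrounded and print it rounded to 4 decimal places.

At z = 0.2 mm: the cube is present — its section is the full 26.5×11 rectangle; the cube at (0, 8) is not intersected at this z (z outside [1, 21]); the cube at (14.5, -3) does not reach this height (z outside [2, 9]); the cube at (7.5, 5.5) is absent (z outside [0.5, 14]); Combining (union): only the 26.5×11 cube is present, so the union is just that shape — 1 connected region. The outline is a single polygon with 4 vertices. Extrusion per mm of travel: 0.6 × 0.2 / (π × 0.875²) = 0.049890. Accumulating E over each segment gives final E = 3.7418.

G0 X0.00 Y0.00 Z0.20
G1 X26.50 Y0.00 E1.3221
G1 X26.50 Y11.00 E1.8709
G1 X0.00 Y11.00 E3.1930
G1 X0.00 Y0.00 E3.7418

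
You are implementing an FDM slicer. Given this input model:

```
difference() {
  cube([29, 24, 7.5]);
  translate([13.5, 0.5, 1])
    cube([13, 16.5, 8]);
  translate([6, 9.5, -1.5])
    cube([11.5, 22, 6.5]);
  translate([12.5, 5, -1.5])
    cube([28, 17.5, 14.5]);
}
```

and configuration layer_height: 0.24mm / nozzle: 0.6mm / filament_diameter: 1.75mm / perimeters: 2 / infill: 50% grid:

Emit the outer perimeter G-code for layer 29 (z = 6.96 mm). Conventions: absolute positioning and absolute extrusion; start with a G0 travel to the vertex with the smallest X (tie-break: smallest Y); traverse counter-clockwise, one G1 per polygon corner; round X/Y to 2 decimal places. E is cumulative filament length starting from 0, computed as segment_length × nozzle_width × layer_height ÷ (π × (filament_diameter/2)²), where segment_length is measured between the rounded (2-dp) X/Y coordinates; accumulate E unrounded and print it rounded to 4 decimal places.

At z = 6.96 mm: the 29×24 cube contributes its full rectangle; the cube at (13.5, 0.5) is present — its section is the full 13×16.5 rectangle; the cube at (6, 9.5) does not reach this height (z outside [-1.5, 5]); the 28×17.5 cube at (12.5, 5) contributes its full rectangle; Taking the first minus the rest: starting from the 29×24 cube, the 13×16.5 cube at (13.5, 0.5) lies wholly inside it (removes its full 214.50 mm² and its 59.00 mm outline becomes a hole wall); the 28×17.5 cube at (12.5, 5) partially overlaps it — only the 132.75 mm² overlap (of its 490.00 mm²) is removed, clipping the outline — 1 connected region. The outline is a single polygon with 12 vertices. Extrusion per mm of travel: 0.6 × 0.24 / (π × 0.875²) = 0.059868. Accumulating E over each segment gives final E = 8.8605.

G0 X0.00 Y0.00 Z6.96
G1 X29.00 Y0.00 E1.7362
G1 X29.00 Y5.00 E2.0355
G1 X26.50 Y5.00 E2.1852
G1 X26.50 Y0.50 E2.4546
G1 X13.50 Y0.50 E3.2329
G1 X13.50 Y5.00 E3.5023
G1 X12.50 Y5.00 E3.5622
G1 X12.50 Y22.50 E4.6099
G1 X29.00 Y22.50 E5.5977
G1 X29.00 Y24.00 E5.6875
G1 X0.00 Y24.00 E7.4237
G1 X0.00 Y0.00 E8.8605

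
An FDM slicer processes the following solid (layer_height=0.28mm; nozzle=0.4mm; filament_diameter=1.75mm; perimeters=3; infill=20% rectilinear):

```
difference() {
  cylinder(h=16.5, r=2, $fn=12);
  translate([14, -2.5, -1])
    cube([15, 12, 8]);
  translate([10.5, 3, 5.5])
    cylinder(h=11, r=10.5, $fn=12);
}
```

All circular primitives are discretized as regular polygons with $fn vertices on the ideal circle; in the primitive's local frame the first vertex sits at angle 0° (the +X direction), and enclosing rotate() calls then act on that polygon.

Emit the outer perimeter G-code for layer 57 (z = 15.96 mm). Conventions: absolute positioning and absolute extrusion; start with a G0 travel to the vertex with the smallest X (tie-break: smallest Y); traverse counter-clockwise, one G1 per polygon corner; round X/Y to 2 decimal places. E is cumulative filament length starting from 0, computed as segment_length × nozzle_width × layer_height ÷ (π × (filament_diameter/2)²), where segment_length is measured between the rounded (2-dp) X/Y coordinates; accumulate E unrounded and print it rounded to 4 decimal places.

At z = 15.96 mm: the cylinder: section is a regular 12-gon, circumradius r=2; the cube at (14, -2.5) is absent (z outside [-1, 7]); the r=10.5 cylinder at (10.5, 3) contributes a regular 12-gon of circumradius 10.5; After the difference (first − rest): starting from the r=2 cylinder, the r=10.5 cylinder at (10.5, 3) partially overlaps it — only the 3.04 mm² overlap (of its 330.75 mm²) is removed, clipping the outline — 1 connected region. The outline is a single polygon with 10 vertices. Extrusion per mm of travel: 0.4 × 0.28 / (π × 0.875²) = 0.046564. Accumulating E over each segment gives final E = 0.5309.

G0 X-2.00 Y0.00 Z15.96
G1 X-1.73 Y-1.00 E0.0482
G1 X-1.00 Y-1.73 E0.0963
G1 X0.00 Y-2.00 E0.1445
G1 X1.00 Y-1.73 E0.1928
G1 X1.21 Y-1.52 E0.2066
G1 X0.29 Y1.92 E0.3724
G1 X0.00 Y2.00 E0.3864
G1 X-1.00 Y1.73 E0.4346
G1 X-1.73 Y1.00 E0.4827
G1 X-2.00 Y0.00 E0.5309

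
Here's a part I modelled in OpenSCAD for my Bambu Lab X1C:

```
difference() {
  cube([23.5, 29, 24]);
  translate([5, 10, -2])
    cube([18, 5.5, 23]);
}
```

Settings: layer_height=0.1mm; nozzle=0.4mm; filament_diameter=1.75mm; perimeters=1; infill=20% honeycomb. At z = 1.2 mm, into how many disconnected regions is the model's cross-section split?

1

At z = 1.2 mm: the 23.5×29 cube contributes its full rectangle; the cube at (5, 10) is present — its section is the full 18×5.5 rectangle; Taking the first minus the rest: starting from the 23.5×29 cube, the 18×5.5 cube at (5, 10) lies wholly inside it (removes its full 99.00 mm² and its 47.00 mm outline becomes a hole wall) — 1 connected region with 1 hole. The result has 1 disconnected region.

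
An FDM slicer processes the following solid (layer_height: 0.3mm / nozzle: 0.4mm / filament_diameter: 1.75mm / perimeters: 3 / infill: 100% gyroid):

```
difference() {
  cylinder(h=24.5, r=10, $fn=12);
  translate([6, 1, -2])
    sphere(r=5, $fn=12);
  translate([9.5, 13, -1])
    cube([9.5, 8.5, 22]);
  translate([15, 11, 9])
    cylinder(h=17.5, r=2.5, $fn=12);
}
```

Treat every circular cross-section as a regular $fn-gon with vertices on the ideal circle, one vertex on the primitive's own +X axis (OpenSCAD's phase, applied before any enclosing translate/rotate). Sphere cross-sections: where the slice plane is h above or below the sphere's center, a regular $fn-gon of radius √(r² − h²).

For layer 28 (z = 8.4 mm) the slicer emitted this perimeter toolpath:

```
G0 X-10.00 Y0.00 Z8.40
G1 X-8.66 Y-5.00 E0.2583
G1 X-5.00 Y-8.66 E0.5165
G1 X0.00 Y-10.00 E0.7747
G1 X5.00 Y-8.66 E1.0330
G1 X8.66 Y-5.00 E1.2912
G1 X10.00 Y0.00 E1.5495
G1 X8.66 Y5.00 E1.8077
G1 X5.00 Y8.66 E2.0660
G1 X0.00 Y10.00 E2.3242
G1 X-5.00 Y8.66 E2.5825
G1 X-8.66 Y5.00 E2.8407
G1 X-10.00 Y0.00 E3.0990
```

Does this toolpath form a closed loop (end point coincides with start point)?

Start point (G0): (-10.00, 0.00). End point (last G1): the path returns to the start — closed.

yes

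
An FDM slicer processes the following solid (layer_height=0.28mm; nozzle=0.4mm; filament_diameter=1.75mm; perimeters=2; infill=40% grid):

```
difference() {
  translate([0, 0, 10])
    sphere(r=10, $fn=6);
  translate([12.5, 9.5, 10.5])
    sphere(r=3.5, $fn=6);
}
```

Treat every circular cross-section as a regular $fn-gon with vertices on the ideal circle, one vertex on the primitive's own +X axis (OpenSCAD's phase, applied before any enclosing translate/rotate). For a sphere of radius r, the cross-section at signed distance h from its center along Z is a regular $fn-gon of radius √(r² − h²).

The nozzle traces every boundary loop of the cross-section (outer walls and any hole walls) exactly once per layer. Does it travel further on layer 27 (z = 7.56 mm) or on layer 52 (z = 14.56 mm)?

layer 27 (z = 7.56 mm)

Layer 27 (z = 7.56): the r=10 sphere slices to a regular 6-gon of circumradius 9.698 (√(r²−h²) with h=2.44 from center) (perimeter = 2·6·9.698·sin(180°/6) = 58.19 mm); the sphere at (12.5, 9.5): section is a regular 6-gon, circumradius = √(r²−h²) = √(3.5²−2.94²) = 1.899 (perimeter = 2·6·1.899·sin(180°/6) = 11.39 mm); Taking the first minus the rest: starting from the r=10 sphere, the r=3.5 sphere at (12.5, 9.5) misses the remaining region (no effect) — boundary = 58.19 mm. So its perimeter = 58.19 mm. Layer 52 (z = 14.56): the r=10 sphere slices to a regular 6-gon of circumradius 8.900 (√(r²−h²) with h=4.56 from center) (perimeter = 2·6·8.900·sin(180°/6) = 53.40 mm); the sphere at (12.5, 9.5) is not intersected at this z (|z−center|=4.060 > r=3.5); Taking the first minus the rest: none of the subtracted shapes is present at this height, so the r=10 sphere is unchanged — boundary = 53.40 mm. So its perimeter = 53.40 mm. Layer 27 is larger (58.19 vs 53.40 mm).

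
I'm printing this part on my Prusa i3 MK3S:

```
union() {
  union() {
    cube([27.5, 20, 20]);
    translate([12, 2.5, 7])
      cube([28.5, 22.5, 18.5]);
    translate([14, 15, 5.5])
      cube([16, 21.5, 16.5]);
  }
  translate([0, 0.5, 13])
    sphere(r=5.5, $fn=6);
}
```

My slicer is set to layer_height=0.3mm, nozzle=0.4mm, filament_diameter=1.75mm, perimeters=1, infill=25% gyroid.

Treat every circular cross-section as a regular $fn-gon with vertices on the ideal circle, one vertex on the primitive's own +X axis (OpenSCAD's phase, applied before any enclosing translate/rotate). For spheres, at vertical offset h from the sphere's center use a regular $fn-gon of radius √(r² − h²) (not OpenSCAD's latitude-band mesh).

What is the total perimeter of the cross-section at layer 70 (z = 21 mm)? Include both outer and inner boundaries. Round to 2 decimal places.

125.00 mm

At z = 21 mm: the cube does not reach this height (z outside [0, 20]); the cube at (12, 2.5) (footprint 28.5×22.5) is included at this height (perimeter 102.00 mm); the cube at (14, 15) is present — its section is the full 16×21.5 rectangle (perimeter 75.00 mm); Combining (union): the regions partially overlap (shared area 160.00 mm²), so the edge portions inside another operand are dropped and the merged outline is re-measured after clipping — boundary = 125.00 mm; the sphere at (0, 0.5) is absent (|z−center|=8.000 > r=5.5); Combining (union): only that combined region is present, so the union is just that shape — boundary = 125.00 mm. Overall, the cross-section is a single solid region. Total boundary length (outer) = 125.00 mm.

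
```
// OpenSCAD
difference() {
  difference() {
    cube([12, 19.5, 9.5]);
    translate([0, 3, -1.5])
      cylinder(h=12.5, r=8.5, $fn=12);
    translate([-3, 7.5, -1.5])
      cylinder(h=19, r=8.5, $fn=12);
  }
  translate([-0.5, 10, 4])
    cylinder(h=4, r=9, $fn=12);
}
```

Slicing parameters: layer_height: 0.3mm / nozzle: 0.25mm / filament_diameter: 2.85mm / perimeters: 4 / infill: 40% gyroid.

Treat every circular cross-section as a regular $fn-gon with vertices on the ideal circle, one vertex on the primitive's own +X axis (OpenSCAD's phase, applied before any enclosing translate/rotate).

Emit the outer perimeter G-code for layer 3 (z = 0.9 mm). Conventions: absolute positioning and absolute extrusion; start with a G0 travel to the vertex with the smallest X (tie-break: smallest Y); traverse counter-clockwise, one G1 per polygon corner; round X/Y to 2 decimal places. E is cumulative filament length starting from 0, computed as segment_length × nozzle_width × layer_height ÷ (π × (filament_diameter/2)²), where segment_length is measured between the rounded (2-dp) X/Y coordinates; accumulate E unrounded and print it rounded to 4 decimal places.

G0 X0.00 Y15.20 Z0.90
G1 X1.25 Y14.86 E0.0152
G1 X4.36 Y11.75 E0.0669
G1 X4.91 Y9.70 E0.0919
G1 X7.36 Y7.25 E0.1326
G1 X8.50 Y3.00 E0.1844
G1 X7.70 Y0.00 E0.2209
G1 X12.00 Y0.00 E0.2714
G1 X12.00 Y19.50 E0.5007
G1 X0.00 Y19.50 E0.6417
G1 X0.00 Y15.20 E0.6923

At z = 0.9 mm: the cube is present — its section is the full 12×19.5 rectangle; the cylinder at (0, 3): section is a regular 12-gon, circumradius r=8.5; the cylinder at (-3, 7.5): section is a regular 12-gon, circumradius r=8.5; Taking the first minus the rest: starting from the 12×19.5 cube, the r=8.5 cylinder at (0, 3) partially overlaps it — only the 78.48 mm² overlap (of its 216.75 mm²) is removed, clipping the outline; the r=8.5 cylinder at (-3, 7.5) partially overlaps it — only the 12.99 mm² overlap (of its 216.75 mm²) is removed, clipping the outline — 1 connected region; the cylinder at (-0.5, 10) is not intersected at this z (z outside [4, 8]); Subtracting the remaining from the first: none of the subtracted shapes is present at this height, so the result so far is unchanged — 1 connected region. The outline is a single polygon with 10 vertices. Extrusion per mm of travel: 0.25 × 0.3 / (π × 1.425²) = 0.011757. Accumulating E over each segment gives final E = 0.6923.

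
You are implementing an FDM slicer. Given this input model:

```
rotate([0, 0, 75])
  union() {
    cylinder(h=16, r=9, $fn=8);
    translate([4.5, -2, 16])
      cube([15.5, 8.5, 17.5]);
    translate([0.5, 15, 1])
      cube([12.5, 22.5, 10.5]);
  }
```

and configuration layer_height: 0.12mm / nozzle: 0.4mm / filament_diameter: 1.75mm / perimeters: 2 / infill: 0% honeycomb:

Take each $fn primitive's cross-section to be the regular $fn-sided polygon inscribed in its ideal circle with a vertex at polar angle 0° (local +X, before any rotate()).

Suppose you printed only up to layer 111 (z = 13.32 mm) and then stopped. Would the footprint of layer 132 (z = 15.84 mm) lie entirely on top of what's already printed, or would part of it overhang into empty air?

entirely on top

Compare the two slices. At z = 13.32: the cylinder: section is a regular 8-gon, circumradius r=9 (area = (8/2)·9.000²·sin(360°/8) = 229.10 mm²); the cube at (4.5, -2) is not intersected at this z (z outside [16, 33.5]); the cube at (0.5, 15) is absent (z outside [1, 11.5]); Merging all regions: only the r=9 cylinder is present, so the union is just that shape — area = 229.10 mm²; (rotated 75° about Z; rotation is an isometry so areas/perimeters/island counts are preserved). At z = 15.84: the r=9 cylinder gives a regular 8-gon of circumradius 9 (constant along its height) (area = (8/2)·9.000²·sin(360°/8) = 229.10 mm²); the cube at (4.5, -2) is not intersected at this z (z outside [16, 33.5]); the cube at (0.5, 15) is not intersected at this z (z outside [1, 11.5]); Taking the union: only the r=9 cylinder is present, so the union is just that shape — area = 229.10 mm²; (rotated 75° about Z; rotation is an isometry so areas/perimeters/island counts are preserved). Checking containment: the cross-section at z = 15.84 is a subset of the cross-section at z = 13.32.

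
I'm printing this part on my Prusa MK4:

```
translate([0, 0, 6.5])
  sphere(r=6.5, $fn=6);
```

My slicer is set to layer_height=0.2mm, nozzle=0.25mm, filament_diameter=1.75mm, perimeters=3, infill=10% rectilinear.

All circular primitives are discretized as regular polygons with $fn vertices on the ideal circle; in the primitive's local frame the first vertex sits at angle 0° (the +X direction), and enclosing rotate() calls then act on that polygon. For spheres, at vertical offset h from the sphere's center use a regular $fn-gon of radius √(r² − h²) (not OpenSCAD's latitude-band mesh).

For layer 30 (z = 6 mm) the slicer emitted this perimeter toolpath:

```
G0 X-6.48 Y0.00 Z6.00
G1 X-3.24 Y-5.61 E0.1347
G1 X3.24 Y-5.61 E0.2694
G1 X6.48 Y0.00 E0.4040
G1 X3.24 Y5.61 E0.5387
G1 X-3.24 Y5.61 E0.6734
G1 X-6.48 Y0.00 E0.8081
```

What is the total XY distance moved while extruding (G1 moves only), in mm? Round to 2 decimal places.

38.87 mm

Sum the Euclidean lengths of each G1 segment: total = 38.87 mm.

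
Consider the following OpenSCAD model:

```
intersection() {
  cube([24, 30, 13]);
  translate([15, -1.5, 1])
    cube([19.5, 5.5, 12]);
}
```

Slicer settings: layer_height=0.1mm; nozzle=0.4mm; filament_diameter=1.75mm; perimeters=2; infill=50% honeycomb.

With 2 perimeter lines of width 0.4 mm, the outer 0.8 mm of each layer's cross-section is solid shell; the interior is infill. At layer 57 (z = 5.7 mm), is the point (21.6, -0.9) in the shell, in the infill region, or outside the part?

outside

At z = 5.7 mm: the 24×30 cube contributes its full rectangle; the cube at (15, -1.5) is present — its section is the full 19.5×5.5 rectangle; Taking the intersection: the 19.5×5.5 cube at (15, -1.5) partially overlaps the 24×30 cube; clipping to the common part keeps 36.00 mm² — 1 connected region. Overall, the cross-section is a single solid region. The nearest boundary edge runs (24.00, 0.00)→(15.00, 0.00); distance from the point to it = 0.90 mm. The point is not inside any of the regions above, so it lies outside the cross-section (0.90 mm from the nearest boundary).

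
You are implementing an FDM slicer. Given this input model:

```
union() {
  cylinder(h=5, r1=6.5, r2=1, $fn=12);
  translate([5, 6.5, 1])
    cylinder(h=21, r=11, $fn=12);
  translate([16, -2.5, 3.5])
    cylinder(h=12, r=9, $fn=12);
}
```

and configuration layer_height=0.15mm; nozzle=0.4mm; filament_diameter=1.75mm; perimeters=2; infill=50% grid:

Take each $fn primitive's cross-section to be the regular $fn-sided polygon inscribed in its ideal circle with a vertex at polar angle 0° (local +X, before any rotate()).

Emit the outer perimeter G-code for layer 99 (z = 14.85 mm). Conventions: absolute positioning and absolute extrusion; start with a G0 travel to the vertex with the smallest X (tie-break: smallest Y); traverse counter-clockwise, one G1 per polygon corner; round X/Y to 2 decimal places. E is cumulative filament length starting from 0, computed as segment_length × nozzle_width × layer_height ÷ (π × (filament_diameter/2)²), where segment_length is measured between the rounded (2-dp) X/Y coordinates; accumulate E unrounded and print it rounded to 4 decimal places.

At z = 14.85 mm: the cone is not intersected at this z (z outside [0, 5]); the r=11 cylinder at (5, 6.5) contributes a regular 12-gon of circumradius 11; the r=9 cylinder at (16, -2.5) gives a regular 12-gon of circumradius 9 (constant along its height); Taking the union: the regions partially overlap (shared area 48.77 mm²), so overlapping operands fuse into one piece — 1 connected region. The outline is a single polygon with 19 vertices. Extrusion per mm of travel: 0.4 × 0.15 / (π × 0.875²) = 0.024945. Accumulating E over each segment gives final E = 2.3500.

G0 X-6.00 Y6.50 Z14.85
G1 X-4.53 Y1.00 E0.1420
G1 X-0.50 Y-3.03 E0.2842
G1 X5.00 Y-4.50 E0.4262
G1 X7.37 Y-3.87 E0.4874
G1 X8.21 Y-7.00 E0.5682
G1 X11.50 Y-10.29 E0.6843
G1 X16.00 Y-11.50 E0.8005
G1 X20.50 Y-10.29 E0.9168
G1 X23.79 Y-7.00 E1.0328
G1 X25.00 Y-2.50 E1.1491
G1 X23.79 Y2.00 E1.2653
G1 X20.50 Y5.29 E1.3814
G1 X16.00 Y6.50 E1.4976
G1 X14.53 Y12.00 E1.6396
G1 X10.50 Y16.03 E1.7818
G1 X5.00 Y17.50 E1.9238
G1 X-0.50 Y16.03 E2.0658
G1 X-4.53 Y12.00 E2.2080
G1 X-6.00 Y6.50 E2.3500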